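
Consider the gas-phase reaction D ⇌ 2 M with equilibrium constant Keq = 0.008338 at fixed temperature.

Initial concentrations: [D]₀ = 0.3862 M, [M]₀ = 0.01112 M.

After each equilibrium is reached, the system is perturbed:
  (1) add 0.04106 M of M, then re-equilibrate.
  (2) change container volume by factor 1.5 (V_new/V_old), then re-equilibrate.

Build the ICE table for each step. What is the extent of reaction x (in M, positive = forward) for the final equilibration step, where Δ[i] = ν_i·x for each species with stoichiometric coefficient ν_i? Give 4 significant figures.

Q₀ = 3.2018e-04 vs Keq = 0.008338 ⇒ Q<K, forward
Step 1:
                    D           M
  Initial      0.3862     0.01112
  Change     -0.02199     0.04399
  Equil        0.3642     0.05511
  solve Keq expr → x = 0.02199; check Q = 0.008338
Then add 0.04106 M of M.
Step 2:
                    D           M
  Initial      0.3642     0.09617
  Change      0.01979    -0.03958
  Equil         0.384     0.05658
  solve Keq expr → x = -0.01979; check Q = 0.008338
Then change container volume by factor 1.5 (V_new/V_old).
Step 3:
                    D           M
  Initial       0.256     0.03772
  Change    -0.004055    0.008111
  Equil        0.2519     0.04583
  solve Keq expr → x = 0.004055; check Q = 0.008338

x = 0.004055 M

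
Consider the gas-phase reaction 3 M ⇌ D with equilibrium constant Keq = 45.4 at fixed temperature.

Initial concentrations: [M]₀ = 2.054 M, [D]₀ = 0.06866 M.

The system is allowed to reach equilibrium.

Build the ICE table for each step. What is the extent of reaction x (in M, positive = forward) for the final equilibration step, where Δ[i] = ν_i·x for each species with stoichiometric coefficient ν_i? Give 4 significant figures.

x = 0.6028 M

Q₀ = 0.007923 vs Keq = 45.4 ⇒ Q<K, forward
Step 1:
                   M          D
  init         2.054    0.06866
  Δ           -1.809     0.6028
  eq          0.2455     0.6715
  solve Keq expr → x = 0.6028; check Q = 45.4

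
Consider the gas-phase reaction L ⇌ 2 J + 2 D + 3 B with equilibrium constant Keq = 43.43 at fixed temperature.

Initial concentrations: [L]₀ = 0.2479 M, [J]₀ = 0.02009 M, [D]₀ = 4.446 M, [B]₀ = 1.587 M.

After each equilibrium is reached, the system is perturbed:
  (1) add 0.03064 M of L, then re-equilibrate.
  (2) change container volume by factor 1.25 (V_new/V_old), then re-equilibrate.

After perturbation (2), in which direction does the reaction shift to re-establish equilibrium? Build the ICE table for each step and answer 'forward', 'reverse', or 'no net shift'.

Q₀ = 0.1286 vs Keq = 43.43 ⇒ Q<K, forward
Step 1:
                    L           J           D           B
  I            0.2479     0.02009       4.446       1.587
  C          -0.09709      0.1942      0.1942      0.2913
  E            0.1508      0.2143        4.64       1.878
  solve Keq expr → x = 0.09709; check Q = 43.43
Then add 0.03064 M of L.
Step 2:
                    L           J           D           B
  I            0.1815      0.2143        4.64       1.878
  C         -0.006296     0.01259     0.01259     0.01889
  E            0.1752      0.2269       4.653       1.897
  solve Keq expr → x = 0.006296; check Q = 43.43
Then change container volume by factor 1.25 (V_new/V_old).
Step 3:
                    L           J           D           B
  I            0.1401      0.1815       3.722       1.518
  C          -0.04005      0.0801      0.0801      0.1201
  E            0.1001      0.2616       3.802       1.638
  solve Keq expr → x = 0.04005; check Q = 43.43

Direction: forward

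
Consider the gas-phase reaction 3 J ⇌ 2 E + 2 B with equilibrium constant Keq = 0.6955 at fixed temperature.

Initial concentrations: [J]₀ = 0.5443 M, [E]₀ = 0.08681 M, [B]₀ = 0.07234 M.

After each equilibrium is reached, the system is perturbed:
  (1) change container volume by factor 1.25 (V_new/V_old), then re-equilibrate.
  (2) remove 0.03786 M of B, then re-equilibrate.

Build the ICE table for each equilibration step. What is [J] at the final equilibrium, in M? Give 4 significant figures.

[J]_eq = 0.1577 M

Q₀ = 2.4456e-04 vs Keq = 0.6955 ⇒ Q<K, forward
Step 1:
                   J          E          B
  I           0.5443    0.08681    0.07234
  C          -0.3229     0.2153     0.2153
  E           0.2214     0.3021     0.2876
  solve Keq expr → x = 0.1076; check Q = 0.6955
Then change container volume by factor 1.25 (V_new/V_old).
Step 2:
                   J          E          B
  I           0.1771     0.2417     0.2301
  C        -0.007826   0.005218   0.005218
  E           0.1693     0.2469     0.2353
  solve Keq expr → x = 0.002609; check Q = 0.6955
Then remove 0.03786 M of B.
Step 3:
                   J          E          B
  I           0.1693     0.2469     0.1974
  C         -0.01158    0.00772    0.00772
  E           0.1577     0.2546     0.2052
  solve Keq expr → x = 0.00386; check Q = 0.6955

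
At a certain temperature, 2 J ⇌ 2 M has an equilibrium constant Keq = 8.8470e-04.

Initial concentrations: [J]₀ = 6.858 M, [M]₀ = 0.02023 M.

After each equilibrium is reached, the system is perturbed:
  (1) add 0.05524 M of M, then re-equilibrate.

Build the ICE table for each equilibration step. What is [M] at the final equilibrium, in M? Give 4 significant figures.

Q₀ = 8.7016e-06 vs Keq = 8.8470e-04 ⇒ Q<K, forward
Step 1:
                  J         M
  init        6.858   0.02023
  Δ         -0.1784    0.1784
  eq           6.68    0.1987
  solve Keq expr → x = 0.08922; check Q = 8.8470e-04
Then add 0.05524 M of M.
Step 2:
                  J         M
  init         6.68    0.2539
  Δ         0.05364  -0.05364
  eq          6.733    0.2003
  solve Keq expr → x = -0.02682; check Q = 8.8470e-04

[M]_eq = 0.2003 M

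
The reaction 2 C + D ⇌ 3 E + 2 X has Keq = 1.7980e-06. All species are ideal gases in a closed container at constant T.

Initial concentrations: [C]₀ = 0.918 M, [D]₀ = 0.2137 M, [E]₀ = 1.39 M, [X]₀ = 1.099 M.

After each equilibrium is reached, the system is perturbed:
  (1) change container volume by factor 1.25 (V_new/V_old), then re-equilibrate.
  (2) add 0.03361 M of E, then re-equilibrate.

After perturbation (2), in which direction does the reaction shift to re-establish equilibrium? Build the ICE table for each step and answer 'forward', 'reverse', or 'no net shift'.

Direction: reverse

Q₀ = 18.01 vs Keq = 1.7980e-06 ⇒ Q>K, reverse
Step 1:
                  C         D         E         X
  Initial     0.918    0.2137      1.39     1.099
  Change     0.8962    0.4481    -1.344   -0.8962
  Equil       1.814    0.6618   0.04567    0.2028
  solve Keq expr → x = -0.4481; check Q = 1.7980e-06
Then change container volume by factor 1.25 (V_new/V_old).
Step 2:
                  C         D         E         X
  Initial     1.451    0.5294   0.03653    0.1622
  Change   -0.00344  -0.00172   0.00516   0.00344
  Equil       1.448    0.5277   0.04169    0.1657
  solve Keq expr → x = 0.00172; check Q = 1.7980e-06
Then add 0.03361 M of E.
Step 3:
                  C         D         E         X
  Initial     1.448    0.5277    0.0753    0.1657
  Change    0.01952  0.009762  -0.02929  -0.01952
  Equil       1.467    0.5375   0.04602    0.1461
  solve Keq expr → x = -0.009762; check Q = 1.7980e-06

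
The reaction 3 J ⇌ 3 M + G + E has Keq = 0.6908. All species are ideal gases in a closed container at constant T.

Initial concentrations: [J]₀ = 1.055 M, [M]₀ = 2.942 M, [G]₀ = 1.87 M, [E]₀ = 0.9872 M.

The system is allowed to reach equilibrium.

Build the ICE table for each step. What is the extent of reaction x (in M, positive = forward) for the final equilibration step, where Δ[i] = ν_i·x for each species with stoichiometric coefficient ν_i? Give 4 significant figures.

x = -0.3516 M

Q₀ = 40.03 vs Keq = 0.6908 ⇒ Q>K, reverse
Step 1:
                   J          M          G          E
  init         1.055      2.942       1.87     0.9872
  Δ            1.055     -1.055    -0.3516    -0.3516
  eq            2.11      1.887      1.518     0.6356
  solve Keq expr → x = -0.3516; check Q = 0.6908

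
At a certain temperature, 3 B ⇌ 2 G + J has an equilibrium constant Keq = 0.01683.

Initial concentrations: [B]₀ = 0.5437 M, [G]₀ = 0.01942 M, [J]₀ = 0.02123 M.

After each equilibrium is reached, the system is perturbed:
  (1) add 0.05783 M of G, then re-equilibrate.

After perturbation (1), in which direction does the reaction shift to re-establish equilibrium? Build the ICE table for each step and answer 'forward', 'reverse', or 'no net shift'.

Direction: reverse

Q₀ = 4.9816e-05 vs Keq = 0.01683 ⇒ Q<K, forward
Step 1:
                  B         G         J
  Initial    0.5437   0.01942   0.02123
  Change    -0.1505    0.1003   0.05016
  Equil      0.3932    0.1197   0.07139
  solve Keq expr → x = 0.05016; check Q = 0.01683
Then add 0.05783 M of G.
Step 2:
                  B         G         J
  Initial    0.3932    0.1776   0.07139
  Change    0.03838  -0.02559  -0.01279
  Equil      0.4316     0.152   0.05859
  solve Keq expr → x = -0.01279; check Q = 0.01683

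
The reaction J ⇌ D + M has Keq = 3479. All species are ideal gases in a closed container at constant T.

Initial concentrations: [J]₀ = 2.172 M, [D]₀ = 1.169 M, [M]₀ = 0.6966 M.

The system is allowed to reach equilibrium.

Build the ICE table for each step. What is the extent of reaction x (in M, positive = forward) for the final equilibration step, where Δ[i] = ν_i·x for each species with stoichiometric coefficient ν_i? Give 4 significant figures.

x = 2.169 M

Q₀ = 0.3749 vs Keq = 3479 ⇒ Q<K, forward
Step 1:
                    J           D           M
  Initial       2.172       1.169      0.6966
  Change       -2.169       2.169       2.169
  Equil       0.00275       3.338       2.866
  solve Keq expr → x = 2.169; check Q = 3479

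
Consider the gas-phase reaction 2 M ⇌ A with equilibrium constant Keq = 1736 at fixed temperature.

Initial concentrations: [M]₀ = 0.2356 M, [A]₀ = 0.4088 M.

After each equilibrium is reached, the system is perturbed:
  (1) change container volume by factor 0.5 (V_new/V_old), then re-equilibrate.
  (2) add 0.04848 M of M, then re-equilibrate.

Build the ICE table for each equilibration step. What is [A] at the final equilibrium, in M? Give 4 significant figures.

Q₀ = 7.365 vs Keq = 1736 ⇒ Q<K, forward
Step 1:
                    M           A
  init         0.2356      0.4088
  Δ           -0.2183      0.1092
  eq          0.01727       0.518
  solve Keq expr → x = 0.1092; check Q = 1736
Then change container volume by factor 0.5 (V_new/V_old).
Step 2:
                    M           A
  init        0.03455       1.036
  Δ          -0.01006     0.00503
  eq          0.02449       1.041
  solve Keq expr → x = 0.00503; check Q = 1736
Then add 0.04848 M of M.
Step 3:
                    M           A
  init        0.07297       1.041
  Δ           -0.0482      0.0241
  eq          0.02477       1.065
  solve Keq expr → x = 0.0241; check Q = 1736

[A]_eq = 1.065 M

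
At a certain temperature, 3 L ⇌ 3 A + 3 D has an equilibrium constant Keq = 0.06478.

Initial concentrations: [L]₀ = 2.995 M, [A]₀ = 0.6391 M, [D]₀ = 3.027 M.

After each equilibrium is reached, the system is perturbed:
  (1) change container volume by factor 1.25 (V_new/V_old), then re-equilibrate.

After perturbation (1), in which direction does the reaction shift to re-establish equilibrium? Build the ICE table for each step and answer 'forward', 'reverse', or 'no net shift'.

Direction: forward

Q₀ = 0.2695 vs Keq = 0.06478 ⇒ Q>K, reverse
Step 1:
                   L          A          D
  init         2.995     0.6391      3.027
  Δ           0.1886    -0.1886    -0.1886
  eq           3.184     0.4505      2.838
  solve Keq expr → x = -0.06288; check Q = 0.06478
Then change container volume by factor 1.25 (V_new/V_old).
Step 2:
                   L          A          D
  init         2.547     0.3604      2.271
  Δ         -0.06602    0.06602    0.06602
  eq           2.481     0.4264      2.337
  solve Keq expr → x = 0.02201; check Q = 0.06478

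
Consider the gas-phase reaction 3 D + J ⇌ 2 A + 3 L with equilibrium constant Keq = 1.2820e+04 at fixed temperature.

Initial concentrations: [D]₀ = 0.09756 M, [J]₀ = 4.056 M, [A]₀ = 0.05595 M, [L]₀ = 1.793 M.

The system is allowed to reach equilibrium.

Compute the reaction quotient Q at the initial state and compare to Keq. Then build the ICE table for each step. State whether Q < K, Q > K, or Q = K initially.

Q₀ = 4.791 vs Keq = 1.2820e+04 ⇒ Q<K, forward
Step 1:
                    D           J           A           L
  init        0.09756       4.056     0.05595       1.793
  Δ          -0.08576    -0.02859     0.05717     0.08576
  eq           0.0118       4.027      0.1131       1.879
  solve Keq expr → x = 0.02859; check Q = 1.2820e+04

Q₀ = 4.791; Q < K (proceeds forward)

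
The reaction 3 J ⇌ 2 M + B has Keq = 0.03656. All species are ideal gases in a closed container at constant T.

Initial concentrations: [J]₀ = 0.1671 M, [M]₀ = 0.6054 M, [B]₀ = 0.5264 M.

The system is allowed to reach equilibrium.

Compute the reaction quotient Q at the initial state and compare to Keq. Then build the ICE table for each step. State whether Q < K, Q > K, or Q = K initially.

Q₀ = 41.35 vs Keq = 0.03656 ⇒ Q>K, reverse
Step 1:
                  J         M         B
  Initial    0.1671    0.6054    0.5264
  Change      0.584   -0.3893   -0.1947
  Equil      0.7511    0.2161    0.3317
  solve Keq expr → x = -0.1947; check Q = 0.03656

Q₀ = 41.35; Q > K (proceeds reverse)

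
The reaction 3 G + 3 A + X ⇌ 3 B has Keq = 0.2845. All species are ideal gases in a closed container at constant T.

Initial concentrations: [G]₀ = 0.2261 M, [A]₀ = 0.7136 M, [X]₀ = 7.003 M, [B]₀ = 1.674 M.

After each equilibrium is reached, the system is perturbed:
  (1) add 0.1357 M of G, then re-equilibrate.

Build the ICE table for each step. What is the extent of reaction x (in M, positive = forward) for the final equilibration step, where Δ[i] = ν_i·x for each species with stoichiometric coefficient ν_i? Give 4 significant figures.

x = 0.0195 M

Q₀ = 159.5 vs Keq = 0.2845 ⇒ Q>K, reverse
Step 1:
                   G          A          X          B
  init        0.2261     0.7136      7.003      1.674
  Δ           0.5161     0.5161      0.172    -0.5161
  eq          0.7422       1.23      7.175      1.158
  solve Keq expr → x = -0.172; check Q = 0.2845
Then add 0.1357 M of G.
Step 2:
                   G          A          X          B
  init        0.8779       1.23      7.175      1.158
  Δ          -0.0585    -0.0585    -0.0195     0.0585
  eq          0.8194      1.171      7.156      1.216
  solve Keq expr → x = 0.0195; check Q = 0.2845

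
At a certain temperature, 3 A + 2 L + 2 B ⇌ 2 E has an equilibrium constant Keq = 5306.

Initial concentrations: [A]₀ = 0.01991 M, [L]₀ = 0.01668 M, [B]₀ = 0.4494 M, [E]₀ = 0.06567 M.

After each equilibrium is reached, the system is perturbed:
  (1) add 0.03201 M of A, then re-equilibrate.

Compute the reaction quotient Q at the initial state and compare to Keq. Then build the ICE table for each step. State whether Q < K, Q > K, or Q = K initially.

Q₀ = 9.7244e+06 vs Keq = 5306 ⇒ Q>K, reverse
Step 1:
                    A           L           B           E
  Initial     0.01991     0.01668      0.4494     0.06567
  Change      0.04991     0.03327     0.03327    -0.03327
  Equil       0.06982     0.04995      0.4827      0.0324
  solve Keq expr → x = -0.01664; check Q = 5306
Then add 0.03201 M of A.
Step 2:
                    A           L           B           E
  Initial      0.1018     0.04995      0.4827      0.0324
  Change     -0.01133   -0.007552   -0.007552    0.007552
  Equil        0.0905      0.0424      0.4751     0.03995
  solve Keq expr → x = 0.003776; check Q = 5306

Q₀ = 9.7244e+06; Q > K (proceeds reverse)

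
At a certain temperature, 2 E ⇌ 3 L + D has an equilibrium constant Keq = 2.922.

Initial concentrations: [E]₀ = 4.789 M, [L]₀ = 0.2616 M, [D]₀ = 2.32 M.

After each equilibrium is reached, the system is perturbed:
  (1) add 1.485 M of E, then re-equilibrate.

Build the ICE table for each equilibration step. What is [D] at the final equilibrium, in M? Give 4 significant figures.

Q₀ = 0.001811 vs Keq = 2.922 ⇒ Q<K, forward
Step 1:
                  E         L         D
  I           4.789    0.2616      2.32
  C          -1.337     2.005    0.6685
  E           3.452     2.267     2.988
  solve Keq expr → x = 0.6685; check Q = 2.922
Then add 1.485 M of E.
Step 2:
                  E         L         D
  I           4.937     2.267     2.988
  C         -0.2991    0.4487    0.1496
  E           4.638     2.716     3.138
  solve Keq expr → x = 0.1496; check Q = 2.922

[D]_eq = 3.138 M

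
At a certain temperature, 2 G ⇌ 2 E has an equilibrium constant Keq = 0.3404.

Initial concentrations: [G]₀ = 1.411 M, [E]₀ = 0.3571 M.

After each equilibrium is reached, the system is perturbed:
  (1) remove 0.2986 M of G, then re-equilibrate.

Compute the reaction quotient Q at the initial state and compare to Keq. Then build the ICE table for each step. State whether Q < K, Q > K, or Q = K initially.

Q₀ = 0.06405 vs Keq = 0.3404 ⇒ Q<K, forward
Step 1:
                    G           E
  I             1.411      0.3571
  C           -0.2944      0.2944
  E             1.117      0.6515
  solve Keq expr → x = 0.1472; check Q = 0.3404
Then remove 0.2986 M of G.
Step 2:
                    G           E
  I             0.818      0.6515
  C              0.11       -0.11
  E             0.928      0.5415
  solve Keq expr → x = -0.05501; check Q = 0.3404

Q₀ = 0.06405; Q < K (proceeds forward)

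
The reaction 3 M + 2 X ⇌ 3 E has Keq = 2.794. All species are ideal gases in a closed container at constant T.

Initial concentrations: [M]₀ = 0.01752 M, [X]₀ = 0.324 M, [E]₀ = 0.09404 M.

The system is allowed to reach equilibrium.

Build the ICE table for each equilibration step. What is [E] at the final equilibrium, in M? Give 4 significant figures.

Q₀ = 1473 vs Keq = 2.794 ⇒ Q>K, reverse
Step 1:
                  M         X         E
  Initial   0.01752     0.324   0.09404
  Change    0.04782   0.03188  -0.04782
  Equil     0.06534    0.3559   0.04622
  solve Keq expr → x = -0.01594; check Q = 2.794

[E]_eq = 0.04622 M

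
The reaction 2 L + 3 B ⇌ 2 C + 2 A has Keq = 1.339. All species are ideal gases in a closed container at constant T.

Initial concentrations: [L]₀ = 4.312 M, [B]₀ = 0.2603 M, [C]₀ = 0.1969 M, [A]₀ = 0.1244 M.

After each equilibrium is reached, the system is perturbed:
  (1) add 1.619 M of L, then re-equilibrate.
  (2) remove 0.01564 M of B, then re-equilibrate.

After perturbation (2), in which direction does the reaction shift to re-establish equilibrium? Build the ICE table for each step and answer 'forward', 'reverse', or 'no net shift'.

Direction: reverse

Q₀ = 0.00183 vs Keq = 1.339 ⇒ Q<K, forward
Step 1:
                  L         B         C         A
  I           4.312    0.2603    0.1969    0.1244
  C         -0.1293   -0.1939    0.1293    0.1293
  E           4.183   0.06637    0.3262    0.2537
  solve Keq expr → x = 0.06464; check Q = 1.339
Then add 1.619 M of L.
Step 2:
                  L         B         C         A
  I           5.802   0.06637    0.3262    0.2537
  C       -0.007404  -0.01111  0.007404  0.007404
  E           5.794   0.05526    0.3336    0.2611
  solve Keq expr → x = 0.003702; check Q = 1.339
Then remove 0.01564 M of B.
Step 3:
                  L         B         C         A
  I           5.794   0.03962    0.3336    0.2611
  C        0.008905   0.01336 -0.008905 -0.008905
  E           5.803   0.05298    0.3247    0.2522
  solve Keq expr → x = -0.004452; check Q = 1.339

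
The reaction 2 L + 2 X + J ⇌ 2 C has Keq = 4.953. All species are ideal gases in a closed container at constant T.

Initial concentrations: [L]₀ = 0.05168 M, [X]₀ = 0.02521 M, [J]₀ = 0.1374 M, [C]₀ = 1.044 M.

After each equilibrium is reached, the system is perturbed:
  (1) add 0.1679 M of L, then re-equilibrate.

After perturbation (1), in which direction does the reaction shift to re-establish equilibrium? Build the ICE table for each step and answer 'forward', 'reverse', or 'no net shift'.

Q₀ = 4.6733e+06 vs Keq = 4.953 ⇒ Q>K, reverse
Step 1:
                  L         X         J         C
  I         0.05168   0.02521    0.1374     1.044
  C          0.5498    0.5498    0.2749   -0.5498
  E          0.6015     0.575    0.4123    0.4942
  solve Keq expr → x = -0.2749; check Q = 4.953
Then add 0.1679 M of L.
Step 2:
                  L         X         J         C
  I          0.7694     0.575    0.4123    0.4942
  C        -0.04313  -0.04313  -0.02157   0.04313
  E          0.7262    0.5319    0.3907    0.5373
  solve Keq expr → x = 0.02157; check Q = 4.953

Direction: forward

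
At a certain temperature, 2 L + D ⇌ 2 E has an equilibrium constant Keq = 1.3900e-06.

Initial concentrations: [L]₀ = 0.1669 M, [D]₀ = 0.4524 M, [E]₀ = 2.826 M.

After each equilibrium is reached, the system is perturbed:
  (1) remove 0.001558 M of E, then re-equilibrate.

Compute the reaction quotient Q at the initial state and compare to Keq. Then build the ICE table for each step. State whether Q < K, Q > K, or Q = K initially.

Q₀ = 633.7; Q > K (proceeds reverse)

Q₀ = 633.7 vs Keq = 1.3900e-06 ⇒ Q>K, reverse
Step 1:
                   L          D          E
  init        0.1669     0.4524      2.826
  Δ            2.821      1.411     -2.821
  eq           2.988      1.863   0.004808
  solve Keq expr → x = -1.411; check Q = 1.3900e-06
Then remove 0.001558 M of E.
Step 2:
                   L          D          E
  init         2.988      1.863    0.00325
  Δ        -0.001554 -7.7725e-04   0.001554
  eq           2.987      1.862   0.004805
  solve Keq expr → x = 7.7725e-04; check Q = 1.3900e-06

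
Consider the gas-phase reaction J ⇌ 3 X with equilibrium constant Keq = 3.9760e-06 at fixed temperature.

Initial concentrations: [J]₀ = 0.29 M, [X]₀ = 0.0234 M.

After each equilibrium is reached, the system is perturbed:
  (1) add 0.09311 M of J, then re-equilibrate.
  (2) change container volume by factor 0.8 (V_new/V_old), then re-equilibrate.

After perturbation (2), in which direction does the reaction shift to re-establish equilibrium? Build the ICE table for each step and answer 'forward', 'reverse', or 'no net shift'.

Direction: reverse

Q₀ = 4.4182e-05 vs Keq = 3.9760e-06 ⇒ Q>K, reverse
Step 1:
                   J          X
  Initial       0.29     0.0234
  Change    0.004287   -0.01286
  Equil       0.2943    0.01054
  solve Keq expr → x = -0.004287; check Q = 3.9760e-06
Then add 0.09311 M of J.
Step 2:
                   J          X
  Initial     0.3874    0.01054
  Change  -3.3595e-04   0.001008
  Equil       0.3871    0.01155
  solve Keq expr → x = 3.3595e-04; check Q = 3.9760e-06
Then change container volume by factor 0.8 (V_new/V_old).
Step 3:
                   J          X
  Initial     0.4838    0.01443
  Change  6.6306e-04  -0.001989
  Equil       0.4845    0.01244
  solve Keq expr → x = -6.6306e-04; check Q = 3.9760e-06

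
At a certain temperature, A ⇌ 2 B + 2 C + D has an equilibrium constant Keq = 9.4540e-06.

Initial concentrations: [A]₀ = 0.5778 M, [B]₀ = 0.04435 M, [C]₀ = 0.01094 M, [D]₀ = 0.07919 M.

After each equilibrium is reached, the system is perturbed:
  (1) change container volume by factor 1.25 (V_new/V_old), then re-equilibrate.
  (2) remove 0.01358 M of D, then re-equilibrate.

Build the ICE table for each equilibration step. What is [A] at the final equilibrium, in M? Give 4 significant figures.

[A]_eq = 0.4307 M

Q₀ = 3.2264e-08 vs Keq = 9.4540e-06 ⇒ Q<K, forward
Step 1:
                    A           B           C           D
  I            0.5778     0.04435     0.01094     0.07919
  C          -0.02865     0.05731     0.05731     0.02865
  E            0.5491      0.1017     0.06825      0.1078
  solve Keq expr → x = 0.02865; check Q = 9.4540e-06
Then change container volume by factor 1.25 (V_new/V_old).
Step 2:
                    A           B           C           D
  I            0.4393     0.08133      0.0546     0.08628
  C         -0.007215     0.01443     0.01443    0.007215
  E            0.4321     0.09576     0.06903     0.09349
  solve Keq expr → x = 0.007215; check Q = 9.4540e-06
Then remove 0.01358 M of D.
Step 3:
                    A           B           C           D
  I            0.4321     0.09576     0.06903     0.07991
  C         -0.001393    0.002785    0.002785    0.001393
  E            0.4307     0.09854     0.07182      0.0813
  solve Keq expr → x = 0.001393; check Q = 9.4540e-06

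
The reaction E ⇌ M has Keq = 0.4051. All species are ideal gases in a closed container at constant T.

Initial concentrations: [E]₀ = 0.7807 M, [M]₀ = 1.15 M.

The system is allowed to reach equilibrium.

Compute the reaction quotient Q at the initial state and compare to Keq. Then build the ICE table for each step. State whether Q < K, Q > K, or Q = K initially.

Q₀ = 1.473 vs Keq = 0.4051 ⇒ Q>K, reverse
Step 1:
                  E         M
  init       0.7807      1.15
  Δ          0.5934   -0.5934
  eq          1.374    0.5566
  solve Keq expr → x = -0.5934; check Q = 0.4051

Q₀ = 1.473; Q > K (proceeds reverse)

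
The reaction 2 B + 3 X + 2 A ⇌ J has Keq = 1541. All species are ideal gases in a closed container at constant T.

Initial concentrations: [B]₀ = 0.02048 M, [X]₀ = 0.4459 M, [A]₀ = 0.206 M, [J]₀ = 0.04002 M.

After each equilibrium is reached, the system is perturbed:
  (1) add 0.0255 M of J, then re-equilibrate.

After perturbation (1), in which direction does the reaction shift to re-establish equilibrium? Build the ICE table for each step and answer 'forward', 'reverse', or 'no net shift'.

Direction: reverse

Q₀ = 2.5361e+04 vs Keq = 1541 ⇒ Q>K, reverse
Step 1:
                    B           X           A           J
  Initial     0.02048      0.4459       0.206     0.04002
  Change      0.02957     0.04435     0.02957    -0.01478
  Equil       0.05005      0.4902      0.2356     0.02524
  solve Keq expr → x = -0.01478; check Q = 1541
Then add 0.0255 M of J.
Step 2:
                    B           X           A           J
  Initial     0.05005      0.4902      0.2356     0.05074
  Change      0.01093     0.01639     0.01093   -0.005464
  Equil       0.06098      0.5066      0.2465     0.04527
  solve Keq expr → x = -0.005464; check Q = 1541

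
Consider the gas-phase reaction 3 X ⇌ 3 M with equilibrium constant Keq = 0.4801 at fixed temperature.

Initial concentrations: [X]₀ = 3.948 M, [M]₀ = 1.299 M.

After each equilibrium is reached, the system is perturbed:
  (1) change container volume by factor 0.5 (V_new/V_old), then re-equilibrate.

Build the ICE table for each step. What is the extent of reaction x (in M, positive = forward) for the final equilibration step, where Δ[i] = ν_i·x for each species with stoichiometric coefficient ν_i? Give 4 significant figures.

x = 0 M

Q₀ = 0.03562 vs Keq = 0.4801 ⇒ Q<K, forward
Step 1:
                    X           M
  I             3.948       1.299
  C            -1.005       1.005
  E             2.943       2.304
  solve Keq expr → x = 0.3351; check Q = 0.4801
Then change container volume by factor 0.5 (V_new/V_old).
Step 2:
                    X           M
  I             5.885       4.609
  C                 0           0
  E             5.885       4.609
  solve Keq expr → x = 0; check Q = 0.4801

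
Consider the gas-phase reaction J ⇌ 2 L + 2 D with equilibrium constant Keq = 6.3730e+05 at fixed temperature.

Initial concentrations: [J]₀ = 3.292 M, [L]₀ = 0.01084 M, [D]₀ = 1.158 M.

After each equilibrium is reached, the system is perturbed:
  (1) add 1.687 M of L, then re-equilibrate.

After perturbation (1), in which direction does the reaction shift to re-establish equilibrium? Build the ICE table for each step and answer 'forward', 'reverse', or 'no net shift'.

Q₀ = 4.7865e-05 vs Keq = 6.3730e+05 ⇒ Q<K, forward
Step 1:
                    J           L           D
  Initial       3.292     0.01084       1.158
  Change       -3.288       6.576       6.576
  Equil      0.004072       6.587       7.734
  solve Keq expr → x = 3.288; check Q = 6.3730e+05
Then add 1.687 M of L.
Step 2:
                    J           L           D
  Initial    0.004072       8.274       7.734
  Change     0.002338   -0.004676   -0.004676
  Equil       0.00641       8.269       7.729
  solve Keq expr → x = -0.002338; check Q = 6.3730e+05

Direction: reverse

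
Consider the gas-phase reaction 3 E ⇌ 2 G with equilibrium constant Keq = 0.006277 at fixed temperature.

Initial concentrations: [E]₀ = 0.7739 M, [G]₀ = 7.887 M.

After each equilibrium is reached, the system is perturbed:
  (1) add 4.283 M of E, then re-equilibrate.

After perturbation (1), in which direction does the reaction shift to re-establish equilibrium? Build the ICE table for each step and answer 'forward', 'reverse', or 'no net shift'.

Q₀ = 134.2 vs Keq = 0.006277 ⇒ Q>K, reverse
Step 1:
                   E          G
  init        0.7739      7.887
  Δ            8.483     -5.656
  eq           9.257      2.231
  solve Keq expr → x = -2.828; check Q = 0.006277
Then add 4.283 M of E.
Step 2:
                   E          G
  init         13.54      2.231
  Δ           -1.573      1.049
  eq           11.97       3.28
  solve Keq expr → x = 0.5243; check Q = 0.006277

Direction: forward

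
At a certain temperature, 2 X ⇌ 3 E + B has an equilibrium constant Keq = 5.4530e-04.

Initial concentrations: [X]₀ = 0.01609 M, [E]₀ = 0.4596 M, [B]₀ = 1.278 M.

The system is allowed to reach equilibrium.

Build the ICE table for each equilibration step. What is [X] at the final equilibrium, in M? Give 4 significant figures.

[X]_eq = 0.2991 M

Q₀ = 479.2 vs Keq = 5.4530e-04 ⇒ Q>K, reverse
Step 1:
                    X           E           B
  I           0.01609      0.4596       1.278
  C            0.2831     -0.4246     -0.1415
  E            0.2991     0.03502       1.136
  solve Keq expr → x = -0.1415; check Q = 5.4530e-04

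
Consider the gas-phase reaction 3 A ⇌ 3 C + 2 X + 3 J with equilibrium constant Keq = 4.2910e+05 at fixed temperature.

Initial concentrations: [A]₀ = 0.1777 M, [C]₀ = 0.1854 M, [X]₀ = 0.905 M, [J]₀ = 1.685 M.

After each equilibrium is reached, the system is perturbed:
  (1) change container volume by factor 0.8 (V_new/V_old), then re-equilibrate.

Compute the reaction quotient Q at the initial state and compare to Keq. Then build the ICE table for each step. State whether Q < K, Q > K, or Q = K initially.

Q₀ = 4.45 vs Keq = 4.2910e+05 ⇒ Q<K, forward
Step 1:
                   A          C          X          J
  Initial     0.1777     0.1854      0.905      1.685
  Change     -0.1689     0.1689     0.1126     0.1689
  Equil      0.00881     0.3543      1.018      1.854
  solve Keq expr → x = 0.0563; check Q = 4.2910e+05
Then change container volume by factor 0.8 (V_new/V_old).
Step 2:
                   A          C          X          J
  Initial    0.01101     0.4429      1.272      2.317
  Change    0.004732  -0.004732  -0.003155  -0.004732
  Equil      0.01574     0.4381      1.269      2.313
  solve Keq expr → x = -0.001577; check Q = 4.2910e+05

Q₀ = 4.45; Q < K (proceeds forward)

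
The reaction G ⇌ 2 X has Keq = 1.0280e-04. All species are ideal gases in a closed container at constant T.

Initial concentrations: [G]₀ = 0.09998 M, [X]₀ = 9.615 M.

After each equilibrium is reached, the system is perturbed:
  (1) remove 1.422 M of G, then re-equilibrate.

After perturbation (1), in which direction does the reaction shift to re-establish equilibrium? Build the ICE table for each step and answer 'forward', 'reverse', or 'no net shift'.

Q₀ = 924.7 vs Keq = 1.0280e-04 ⇒ Q>K, reverse
Step 1:
                    G           X
  I           0.09998       9.615
  C             4.796      -9.593
  E             4.896     0.02244
  solve Keq expr → x = -4.796; check Q = 1.0280e-04
Then remove 1.422 M of G.
Step 2:
                    G           X
  I             3.474     0.02244
  C          0.001766   -0.003532
  E             3.476      0.0189
  solve Keq expr → x = -0.001766; check Q = 1.0280e-04

Direction: reverse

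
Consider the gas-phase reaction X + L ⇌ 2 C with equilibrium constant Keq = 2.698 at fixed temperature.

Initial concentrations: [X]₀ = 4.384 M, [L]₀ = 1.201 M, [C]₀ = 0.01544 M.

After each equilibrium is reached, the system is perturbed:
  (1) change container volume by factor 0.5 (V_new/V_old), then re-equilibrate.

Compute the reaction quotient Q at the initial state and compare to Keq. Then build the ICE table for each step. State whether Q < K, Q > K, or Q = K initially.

Q₀ = 4.5277e-05; Q < K (proceeds forward)

Q₀ = 4.5277e-05 vs Keq = 2.698 ⇒ Q<K, forward
Step 1:
                  X         L         C
  I           4.384     1.201   0.01544
  C         -0.8733   -0.8733     1.747
  E           3.511    0.3277     1.762
  solve Keq expr → x = 0.8733; check Q = 2.698
Then change container volume by factor 0.5 (V_new/V_old).
Step 2:
                  X         L         C
  I           7.021    0.6555     3.524
  C               0         0         0
  E           7.021    0.6555     3.524
  solve Keq expr → x = 0; check Q = 2.698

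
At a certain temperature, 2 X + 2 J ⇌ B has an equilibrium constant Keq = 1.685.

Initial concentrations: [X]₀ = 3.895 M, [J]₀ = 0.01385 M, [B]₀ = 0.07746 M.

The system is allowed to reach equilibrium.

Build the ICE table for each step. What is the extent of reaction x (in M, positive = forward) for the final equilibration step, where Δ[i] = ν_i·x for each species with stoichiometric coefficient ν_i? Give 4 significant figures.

x = -0.01715 M

Q₀ = 26.62 vs Keq = 1.685 ⇒ Q>K, reverse
Step 1:
                    X           J           B
  init          3.895     0.01385     0.07746
  Δ            0.0343      0.0343    -0.01715
  eq            3.929     0.04815     0.06031
  solve Keq expr → x = -0.01715; check Q = 1.685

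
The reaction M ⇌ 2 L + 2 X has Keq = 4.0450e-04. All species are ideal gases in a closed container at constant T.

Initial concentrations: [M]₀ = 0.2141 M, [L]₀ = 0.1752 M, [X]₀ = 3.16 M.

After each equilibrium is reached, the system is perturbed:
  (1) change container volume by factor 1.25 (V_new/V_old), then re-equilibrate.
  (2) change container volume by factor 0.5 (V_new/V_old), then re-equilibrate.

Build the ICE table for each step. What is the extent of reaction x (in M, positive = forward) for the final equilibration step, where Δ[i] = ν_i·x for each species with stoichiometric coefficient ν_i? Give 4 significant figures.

x = -0.002653 M

Q₀ = 1.432 vs Keq = 4.0450e-04 ⇒ Q>K, reverse
Step 1:
                  M         L         X
  I          0.2141    0.1752      3.16
  C         0.08576   -0.1715   -0.1715
  E          0.2999  0.003685     2.988
  solve Keq expr → x = -0.08576; check Q = 4.0450e-04
Then change container volume by factor 1.25 (V_new/V_old).
Step 2:
                  M         L         X
  I          0.2399  0.002948     2.391
  C       -5.8251e-04  0.001165  0.001165
  E          0.2393  0.004113     2.392
  solve Keq expr → x = 5.8251e-04; check Q = 4.0450e-04
Then change container volume by factor 0.5 (V_new/V_old).
Step 3:
                  M         L         X
  I          0.4786  0.008226     4.784
  C        0.002653 -0.005307 -0.005307
  E          0.4813   0.00292     4.779
  solve Keq expr → x = -0.002653; check Q = 4.0450e-04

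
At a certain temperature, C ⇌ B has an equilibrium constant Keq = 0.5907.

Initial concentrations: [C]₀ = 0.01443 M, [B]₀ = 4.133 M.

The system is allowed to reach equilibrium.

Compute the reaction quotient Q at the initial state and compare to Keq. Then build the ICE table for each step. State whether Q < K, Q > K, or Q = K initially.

Q₀ = 286.4; Q > K (proceeds reverse)

Q₀ = 286.4 vs Keq = 0.5907 ⇒ Q>K, reverse
Step 1:
                  C         B
  Initial   0.01443     4.133
  Change      2.593    -2.593
  Equil       2.607      1.54
  solve Keq expr → x = -2.593; check Q = 0.5907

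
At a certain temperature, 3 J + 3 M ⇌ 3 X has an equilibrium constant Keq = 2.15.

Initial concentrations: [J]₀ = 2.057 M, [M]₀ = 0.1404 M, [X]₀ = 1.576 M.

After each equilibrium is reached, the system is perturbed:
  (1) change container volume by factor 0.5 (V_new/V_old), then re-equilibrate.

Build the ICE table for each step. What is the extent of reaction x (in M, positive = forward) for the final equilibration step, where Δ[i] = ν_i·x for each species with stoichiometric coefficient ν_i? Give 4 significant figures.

Q₀ = 162.5 vs Keq = 2.15 ⇒ Q>K, reverse
Step 1:
                    J           M           X
  I             2.057      0.1404       1.576
  C            0.2861      0.2861     -0.2861
  E             2.343      0.4265        1.29
  solve Keq expr → x = -0.09537; check Q = 2.15
Then change container volume by factor 0.5 (V_new/V_old).
Step 2:
                    J           M           X
  I             4.686       0.853        2.58
  C           -0.3343     -0.3343      0.3343
  E             4.352      0.5188       2.914
  solve Keq expr → x = 0.1114; check Q = 2.15

x = 0.1114 M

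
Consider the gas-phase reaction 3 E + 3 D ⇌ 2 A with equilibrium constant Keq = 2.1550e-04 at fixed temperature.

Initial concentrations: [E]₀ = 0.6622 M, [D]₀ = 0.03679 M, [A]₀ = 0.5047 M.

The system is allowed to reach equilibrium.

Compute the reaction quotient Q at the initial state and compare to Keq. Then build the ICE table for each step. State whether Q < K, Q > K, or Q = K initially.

Q₀ = 1.7616e+04 vs Keq = 2.1550e-04 ⇒ Q>K, reverse
Step 1:
                   E          D          A
  init        0.6622    0.03679     0.5047
  Δ           0.7326     0.7326    -0.4884
  eq           1.395     0.7694    0.01632
  solve Keq expr → x = -0.2442; check Q = 2.1550e-04

Q₀ = 1.7616e+04; Q > K (proceeds reverse)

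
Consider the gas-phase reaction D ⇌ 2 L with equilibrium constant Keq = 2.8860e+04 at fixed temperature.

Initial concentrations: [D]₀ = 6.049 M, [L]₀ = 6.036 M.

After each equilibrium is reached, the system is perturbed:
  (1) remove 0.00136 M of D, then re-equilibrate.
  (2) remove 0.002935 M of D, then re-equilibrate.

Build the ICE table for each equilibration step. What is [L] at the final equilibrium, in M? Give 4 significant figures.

[L]_eq = 18.1 M

Q₀ = 6.023 vs Keq = 2.8860e+04 ⇒ Q<K, forward
Step 1:
                  D         L
  init        6.049     6.036
  Δ          -6.038     12.08
  eq        0.01137     18.11
  solve Keq expr → x = 6.038; check Q = 2.8860e+04
Then remove 0.00136 M of D.
Step 2:
                  D         L
  init      0.01001     18.11
  Δ        0.001357 -0.002713
  eq        0.01136     18.11
  solve Keq expr → x = -0.001357; check Q = 2.8860e+04
Then remove 0.002935 M of D.
Step 3:
                  D         L
  init     0.008427     18.11
  Δ        0.002928 -0.005855
  eq        0.01136      18.1
  solve Keq expr → x = -0.002928; check Q = 2.8860e+04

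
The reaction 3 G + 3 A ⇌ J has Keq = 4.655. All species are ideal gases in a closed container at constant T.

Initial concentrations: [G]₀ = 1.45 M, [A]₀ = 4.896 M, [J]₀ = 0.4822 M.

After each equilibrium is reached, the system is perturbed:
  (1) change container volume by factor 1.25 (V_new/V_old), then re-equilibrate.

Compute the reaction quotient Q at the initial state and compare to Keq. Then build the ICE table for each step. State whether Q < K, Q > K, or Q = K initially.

Q₀ = 0.001348 vs Keq = 4.655 ⇒ Q<K, forward
Step 1:
                    G           A           J
  Initial        1.45       4.896      0.4822
  Change       -1.289      -1.289      0.4297
  Equil         0.161       3.607      0.9119
  solve Keq expr → x = 0.4297; check Q = 4.655
Then change container volume by factor 1.25 (V_new/V_old).
Step 2:
                    G           A           J
  Initial      0.1288       2.886      0.7295
  Change      0.05315     0.05315    -0.01772
  Equil         0.182       2.939      0.7118
  solve Keq expr → x = -0.01772; check Q = 4.655

Q₀ = 0.001348; Q < K (proceeds forward)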